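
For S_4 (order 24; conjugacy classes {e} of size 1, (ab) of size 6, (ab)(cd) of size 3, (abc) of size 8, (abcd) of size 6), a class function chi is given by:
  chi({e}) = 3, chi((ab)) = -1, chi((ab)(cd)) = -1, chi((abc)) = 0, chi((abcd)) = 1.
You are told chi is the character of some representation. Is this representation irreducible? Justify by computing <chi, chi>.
Irreducible: <chi, chi> = 1.

Derivation: <chi, chi> = (1/|G|) sum_C |C| * |chi(C)|^2 = (1/24)[1*|3|^2 + 6*|-1|^2 + 3*|-1|^2 + 8*|0|^2 + 6*|1|^2]
  = (1/24)[(9) + (6) + (3) + (0) + (6)] = 24/24 = 1.
A character is irreducible iff <chi, chi> = 1, so this representation is irreducible.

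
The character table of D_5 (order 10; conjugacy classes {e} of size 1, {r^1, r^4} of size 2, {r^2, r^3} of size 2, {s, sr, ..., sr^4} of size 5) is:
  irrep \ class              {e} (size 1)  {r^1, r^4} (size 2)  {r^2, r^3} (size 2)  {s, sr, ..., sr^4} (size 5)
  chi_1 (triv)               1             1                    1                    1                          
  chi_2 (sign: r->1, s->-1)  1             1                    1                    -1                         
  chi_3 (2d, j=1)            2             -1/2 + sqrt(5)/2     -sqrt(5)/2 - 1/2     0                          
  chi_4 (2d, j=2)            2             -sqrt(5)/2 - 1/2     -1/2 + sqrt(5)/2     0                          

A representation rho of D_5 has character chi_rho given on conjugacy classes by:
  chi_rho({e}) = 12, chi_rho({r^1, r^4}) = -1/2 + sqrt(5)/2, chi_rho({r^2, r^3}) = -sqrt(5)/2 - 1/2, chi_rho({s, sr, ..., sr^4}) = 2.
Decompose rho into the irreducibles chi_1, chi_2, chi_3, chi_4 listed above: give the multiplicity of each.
Multiplicities: chi_1: 2, chi_2: 0, chi_3: 3, chi_4: 2.

Working: Use <chi_rho, chi> = (1/|G|) sum_C |C| * chi_rho(C) * conj(chi(C)) with |G| = 10 for each irreducible chi in the table:
  <chi_rho, chi_1> = (1/10)[1*(12)*conj(1) + 2*(-1/2 + sqrt(5)/2)*conj(1) + 2*(-sqrt(5)/2 - 1/2)*conj(1) + 5*(2)*conj(1)]
      = (1/10)[(12) + (-1 + sqrt(5)) + (-sqrt(5) - 1) + (10)] = 20/10 = 2
  <chi_rho, chi_2> = (1/10)[1*(12)*conj(1) + 2*(-1/2 + sqrt(5)/2)*conj(1) + 2*(-sqrt(5)/2 - 1/2)*conj(1) + 5*(2)*conj(-1)]
      = (1/10)[(12) + (-1 + sqrt(5)) + (-sqrt(5) - 1) + (-10)] = 0/10 = 0
  <chi_rho, chi_3> = (1/10)[1*(12)*conj(2) + 2*(-1/2 + sqrt(5)/2)*conj(-1/2 + sqrt(5)/2) + 2*(-sqrt(5)/2 - 1/2)*conj(-sqrt(5)/2 - 1/2) + 5*(2)*conj(0)]
      = (1/10)[(24) + (3 - sqrt(5)) + (sqrt(5) + 3) + (0)] = 30/10 = 3
  <chi_rho, chi_4> = (1/10)[1*(12)*conj(2) + 2*(-1/2 + sqrt(5)/2)*conj(-sqrt(5)/2 - 1/2) + 2*(-sqrt(5)/2 - 1/2)*conj(-1/2 + sqrt(5)/2) + 5*(2)*conj(0)]
      = (1/10)[(24) + (-2) + (-2) + (0)] = 20/10 = 2
Dimension check: dim(rho) = sum (mult * dim) = 2*1 + 0*1 + 3*2 + 2*2 = 12 = chi_rho(e) = 12.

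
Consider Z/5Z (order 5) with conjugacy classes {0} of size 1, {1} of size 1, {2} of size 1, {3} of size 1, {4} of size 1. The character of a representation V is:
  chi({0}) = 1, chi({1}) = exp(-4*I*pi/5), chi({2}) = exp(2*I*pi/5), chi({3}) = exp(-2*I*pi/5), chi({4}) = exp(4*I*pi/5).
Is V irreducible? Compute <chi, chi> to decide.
Irreducible: <chi, chi> = 1.

Explanation: <chi, chi> = (1/|G|) sum_C |C| * |chi(C)|^2 = (1/5)[1*|1|^2 + 1*|exp(-4*I*pi/5)|^2 + 1*|exp(2*I*pi/5)|^2 + 1*|exp(-2*I*pi/5)|^2 + 1*|exp(4*I*pi/5)|^2]
  = (1/5)[(1) + (1) + (1) + (1) + (1)] = 5/5 = 1.
(Exp terms are combined using exp(i*s)*conj(exp(i*t)) = exp(i*(s-t)), and sums of them are collapsed using the identity that for every m > 1 the m distinct m-th roots of unity sum to 0, e.g. 1 + exp(2*I*pi/3) + exp(-2*I*pi/3) = 0.)
A character is irreducible iff <chi, chi> = 1, so this representation is irreducible.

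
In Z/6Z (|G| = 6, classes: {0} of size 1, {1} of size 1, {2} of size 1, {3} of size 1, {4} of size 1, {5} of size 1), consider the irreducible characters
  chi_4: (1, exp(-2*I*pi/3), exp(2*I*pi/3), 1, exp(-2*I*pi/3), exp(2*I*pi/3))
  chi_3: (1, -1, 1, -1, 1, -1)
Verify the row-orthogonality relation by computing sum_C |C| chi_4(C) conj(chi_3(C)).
Sum = 0; so <chi_4, chi_3> = 0 (distinct irreducibles are orthogonal).

Working: Compute term by term over conjugacy classes (|C| * chi_4(C) * conj(chi_3(C))):
  1*(1)*conj(1) + 1*(exp(-2*I*pi/3))*conj(-1) + 1*(exp(2*I*pi/3))*conj(1) + 1*(1)*conj(-1) + 1*(exp(-2*I*pi/3))*conj(1) + 1*(exp(2*I*pi/3))*conj(-1)
  = (1) + (-exp(-2*I*pi/3)) + (exp(2*I*pi/3)) + (-1) + (exp(-2*I*pi/3)) + (-exp(2*I*pi/3))
  = 0.
(Exp terms are combined using exp(i*s)*conj(exp(i*t)) = exp(i*(s-t)), and sums of them are collapsed using the identity that for every m > 1 the m distinct m-th roots of unity sum to 0, e.g. 1 + exp(2*I*pi/3) + exp(-2*I*pi/3) = 0.)
Dividing by |G| = 6 gives 0/6 = 0, matching the row-orthogonality relation <chi_4, chi_3> = [chi_4 = chi_3].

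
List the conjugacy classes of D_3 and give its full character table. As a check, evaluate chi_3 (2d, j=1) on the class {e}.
Conjugacy classes: {e} of size 1, {r^1, r^2} of size 2, {s, sr, ..., sr^2} of size 3.
Character table:
  irrep \ class              {e} (size 1)  {r^1, r^2} (size 2)  {s, sr, ..., sr^2} (size 3)
  chi_1 (triv)               1             1                    1                          
  chi_2 (sign: r->1, s->-1)  1             1                    -1                         
  chi_3 (2d, j=1)            2             -1                   0                          

Spot check: chi_3 (2d, j=1) on {e} = 2.

Details: D_3 has order 2*3 = 6 with 3 conjugacy classes, hence 3 irreducibles. Sum of squared dims 1 + 1 + 4 = 6 = |G|. Linear characters come from the abelianisation; the 2-dimensional irreps have character r^k -> 2*cos(2*pi*j*k/3), reflections -> 0.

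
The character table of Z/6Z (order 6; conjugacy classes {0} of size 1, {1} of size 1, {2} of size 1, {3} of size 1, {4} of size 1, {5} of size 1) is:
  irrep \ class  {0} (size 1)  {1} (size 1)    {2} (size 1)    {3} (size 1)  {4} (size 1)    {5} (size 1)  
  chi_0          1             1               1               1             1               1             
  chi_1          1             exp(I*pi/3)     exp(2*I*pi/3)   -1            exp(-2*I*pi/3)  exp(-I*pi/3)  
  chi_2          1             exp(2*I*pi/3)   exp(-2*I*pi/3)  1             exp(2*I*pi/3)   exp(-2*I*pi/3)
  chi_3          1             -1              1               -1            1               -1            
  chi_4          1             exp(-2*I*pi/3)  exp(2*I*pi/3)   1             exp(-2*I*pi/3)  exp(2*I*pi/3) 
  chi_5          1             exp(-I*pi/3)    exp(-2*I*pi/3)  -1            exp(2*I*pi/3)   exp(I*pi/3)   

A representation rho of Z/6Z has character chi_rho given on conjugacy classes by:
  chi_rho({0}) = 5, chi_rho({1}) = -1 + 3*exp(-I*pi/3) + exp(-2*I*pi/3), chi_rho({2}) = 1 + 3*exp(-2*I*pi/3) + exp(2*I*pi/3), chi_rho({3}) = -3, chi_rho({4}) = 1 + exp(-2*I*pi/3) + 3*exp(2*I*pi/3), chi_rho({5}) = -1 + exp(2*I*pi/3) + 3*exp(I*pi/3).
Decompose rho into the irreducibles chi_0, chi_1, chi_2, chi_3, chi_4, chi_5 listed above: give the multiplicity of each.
Multiplicities: chi_0: 0, chi_1: 0, chi_2: 0, chi_3: 1, chi_4: 1, chi_5: 3.

Reasoning: Use <chi_rho, chi> = (1/|G|) sum_C |C| * chi_rho(C) * conj(chi(C)) with |G| = 6 for each irreducible chi in the table:
  <chi_rho, chi_0> = (1/6)[1*(5)*conj(1) + 1*(-1 + 3*exp(-I*pi/3) + exp(-2*I*pi/3))*conj(1) + 1*(1 + 3*exp(-2*I*pi/3) + exp(2*I*pi/3))*conj(1) + 1*(-3)*conj(1) + 1*(1 + exp(-2*I*pi/3) + 3*exp(2*I*pi/3))*conj(1) + 1*(-1 + exp(2*I*pi/3) + 3*exp(I*pi/3))*conj(1)]
      = (1/6)[(5) + (-1 + 3*exp(-I*pi/3) + exp(-2*I*pi/3)) + (1 + 3*exp(-2*I*pi/3) + exp(2*I*pi/3)) + (-3) + (1 + exp(-2*I*pi/3) + 3*exp(2*I*pi/3)) + (-1 + exp(2*I*pi/3) + 3*exp(I*pi/3))] = 0/6 = 0
  <chi_rho, chi_1> = (1/6)[1*(5)*conj(1) + 1*(-1 + 3*exp(-I*pi/3) + exp(-2*I*pi/3))*conj(exp(I*pi/3)) + 1*(1 + 3*exp(-2*I*pi/3) + exp(2*I*pi/3))*conj(exp(2*I*pi/3)) + 1*(-3)*conj(-1) + 1*(1 + exp(-2*I*pi/3) + 3*exp(2*I*pi/3))*conj(exp(-2*I*pi/3)) + 1*(-1 + exp(2*I*pi/3) + 3*exp(I*pi/3))*conj(exp(-I*pi/3))]
      = (1/6)[(5) + (-1 + 3*exp(-2*I*pi/3) - exp(-I*pi/3)) + (1 + exp(-2*I*pi/3) + 3*exp(2*I*pi/3)) + (3) + (1 + 3*exp(-2*I*pi/3) + exp(2*I*pi/3)) + (-1 - exp(I*pi/3) + 3*exp(2*I*pi/3))] = 0/6 = 0
  <chi_rho, chi_2> = (1/6)[1*(5)*conj(1) + 1*(-1 + 3*exp(-I*pi/3) + exp(-2*I*pi/3))*conj(exp(2*I*pi/3)) + 1*(1 + 3*exp(-2*I*pi/3) + exp(2*I*pi/3))*conj(exp(-2*I*pi/3)) + 1*(-3)*conj(1) + 1*(1 + exp(-2*I*pi/3) + 3*exp(2*I*pi/3))*conj(exp(2*I*pi/3)) + 1*(-1 + exp(2*I*pi/3) + 3*exp(I*pi/3))*conj(exp(-2*I*pi/3))]
      = (1/6)[(5) + (-3 + exp(2*I*pi/3) - exp(-2*I*pi/3)) + (2) + (-3) + (2) + (-3 + exp(-2*I*pi/3) - exp(2*I*pi/3))] = 0/6 = 0
  <chi_rho, chi_3> = (1/6)[1*(5)*conj(1) + 1*(-1 + 3*exp(-I*pi/3) + exp(-2*I*pi/3))*conj(-1) + 1*(1 + 3*exp(-2*I*pi/3) + exp(2*I*pi/3))*conj(1) + 1*(-3)*conj(-1) + 1*(1 + exp(-2*I*pi/3) + 3*exp(2*I*pi/3))*conj(1) + 1*(-1 + exp(2*I*pi/3) + 3*exp(I*pi/3))*conj(-1)]
      = (1/6)[(5) + (1 - exp(-2*I*pi/3) - 3*exp(-I*pi/3)) + (1 + 3*exp(-2*I*pi/3) + exp(2*I*pi/3)) + (3) + (1 + exp(-2*I*pi/3) + 3*exp(2*I*pi/3)) + (1 - 3*exp(I*pi/3) - exp(2*I*pi/3))] = 6/6 = 1
  <chi_rho, chi_4> = (1/6)[1*(5)*conj(1) + 1*(-1 + 3*exp(-I*pi/3) + exp(-2*I*pi/3))*conj(exp(-2*I*pi/3)) + 1*(1 + 3*exp(-2*I*pi/3) + exp(2*I*pi/3))*conj(exp(2*I*pi/3)) + 1*(-3)*conj(1) + 1*(1 + exp(-2*I*pi/3) + 3*exp(2*I*pi/3))*conj(exp(-2*I*pi/3)) + 1*(-1 + exp(2*I*pi/3) + 3*exp(I*pi/3))*conj(exp(2*I*pi/3))]
      = (1/6)[(5) + (1 - exp(2*I*pi/3) + 3*exp(I*pi/3)) + (1 + exp(-2*I*pi/3) + 3*exp(2*I*pi/3)) + (-3) + (1 + 3*exp(-2*I*pi/3) + exp(2*I*pi/3)) + (1 + 3*exp(-I*pi/3) - exp(-2*I*pi/3))] = 6/6 = 1
  <chi_rho, chi_5> = (1/6)[1*(5)*conj(1) + 1*(-1 + 3*exp(-I*pi/3) + exp(-2*I*pi/3))*conj(exp(-I*pi/3)) + 1*(1 + 3*exp(-2*I*pi/3) + exp(2*I*pi/3))*conj(exp(-2*I*pi/3)) + 1*(-3)*conj(-1) + 1*(1 + exp(-2*I*pi/3) + 3*exp(2*I*pi/3))*conj(exp(2*I*pi/3)) + 1*(-1 + exp(2*I*pi/3) + 3*exp(I*pi/3))*conj(exp(I*pi/3))]
      = (1/6)[(5) + (3 - exp(I*pi/3) + exp(-I*pi/3)) + (2) + (3) + (2) + (3 - exp(-I*pi/3) + exp(I*pi/3))] = 18/6 = 3
(Exp terms are combined using exp(i*s)*conj(exp(i*t)) = exp(i*(s-t)), and sums of them are collapsed using the identity that for every m > 1 the m distinct m-th roots of unity sum to 0, e.g. 1 + exp(2*I*pi/3) + exp(-2*I*pi/3) = 0.)
Dimension check: dim(rho) = sum (mult * dim) = 0*1 + 0*1 + 0*1 + 1*1 + 1*1 + 3*1 = 5 = chi_rho(e) = 5.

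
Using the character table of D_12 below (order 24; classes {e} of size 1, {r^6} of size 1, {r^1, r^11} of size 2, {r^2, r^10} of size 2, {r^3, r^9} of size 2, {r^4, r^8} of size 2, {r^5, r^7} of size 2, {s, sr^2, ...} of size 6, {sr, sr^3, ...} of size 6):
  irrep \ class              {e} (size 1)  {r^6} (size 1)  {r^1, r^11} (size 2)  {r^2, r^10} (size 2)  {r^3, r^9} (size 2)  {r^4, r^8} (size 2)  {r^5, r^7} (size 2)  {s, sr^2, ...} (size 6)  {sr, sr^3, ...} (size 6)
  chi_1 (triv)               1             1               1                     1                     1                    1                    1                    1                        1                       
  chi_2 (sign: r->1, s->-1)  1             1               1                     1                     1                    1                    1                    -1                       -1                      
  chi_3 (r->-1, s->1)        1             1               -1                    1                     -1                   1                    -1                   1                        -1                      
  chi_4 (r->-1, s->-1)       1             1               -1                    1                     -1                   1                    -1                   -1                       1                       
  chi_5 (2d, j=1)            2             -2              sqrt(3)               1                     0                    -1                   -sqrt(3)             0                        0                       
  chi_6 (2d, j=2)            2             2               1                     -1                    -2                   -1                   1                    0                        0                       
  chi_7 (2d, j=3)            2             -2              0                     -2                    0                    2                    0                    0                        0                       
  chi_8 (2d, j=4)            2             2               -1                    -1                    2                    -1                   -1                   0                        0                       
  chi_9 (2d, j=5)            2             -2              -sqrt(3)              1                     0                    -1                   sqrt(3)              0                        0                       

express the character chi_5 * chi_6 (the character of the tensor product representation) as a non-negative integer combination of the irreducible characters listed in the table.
chi_5 tensor chi_6 = chi_5 + chi_7 (all other irreducibles have multiplicity 0).

Solution. The character of a tensor product is the pointwise product (chi_5 * chi_6)(C) = chi_5(C) * chi_6(C):
  {e}: (2)*(2), {r^6}: (-2)*(2), {r^1, r^11}: (sqrt(3))*(1), {r^2, r^10}: (1)*(-1), {r^3, r^9}: (0)*(-2), {r^4, r^8}: (-1)*(-1), {r^5, r^7}: (-sqrt(3))*(1), {s, sr^2, ...}: (0)*(0), {sr, sr^3, ...}: (0)*(0)
so (chi_5 * chi_6) takes values
  {e} -> 4, {r^6} -> -4, {r^1, r^11} -> sqrt(3), {r^2, r^10} -> -1, {r^3, r^9} -> 0, {r^4, r^8} -> 1, {r^5, r^7} -> -sqrt(3), {s, sr^2, ...} -> 0, {sr, sr^3, ...} -> 0.
Now take the inner product of this character with each irreducible chi from the table, <chi_5*chi_6, chi> = (1/24) sum_C |C| (chi_5*chi_6)(C) conj(chi(C)):
  <chi_5*chi_6, chi_1> = (1/24)[1*(4)*conj(1) + 1*(-4)*conj(1) + 2*(sqrt(3))*conj(1) + 2*(-1)*conj(1) + 2*(0)*conj(1) + 2*(1)*conj(1) + 2*(-sqrt(3))*conj(1) + 6*(0)*conj(1) + 6*(0)*conj(1)]
      = (1/24)[(4) + (-4) + (2*sqrt(3)) + (-2) + (0) + (2) + (-2*sqrt(3)) + (0) + (0)] = 0/24 = 0
  <chi_5*chi_6, chi_2> = (1/24)[1*(4)*conj(1) + 1*(-4)*conj(1) + 2*(sqrt(3))*conj(1) + 2*(-1)*conj(1) + 2*(0)*conj(1) + 2*(1)*conj(1) + 2*(-sqrt(3))*conj(1) + 6*(0)*conj(-1) + 6*(0)*conj(-1)]
      = (1/24)[(4) + (-4) + (2*sqrt(3)) + (-2) + (0) + (2) + (-2*sqrt(3)) + (0) + (0)] = 0/24 = 0
  <chi_5*chi_6, chi_3> = (1/24)[1*(4)*conj(1) + 1*(-4)*conj(1) + 2*(sqrt(3))*conj(-1) + 2*(-1)*conj(1) + 2*(0)*conj(-1) + 2*(1)*conj(1) + 2*(-sqrt(3))*conj(-1) + 6*(0)*conj(1) + 6*(0)*conj(-1)]
      = (1/24)[(4) + (-4) + (-2*sqrt(3)) + (-2) + (0) + (2) + (2*sqrt(3)) + (0) + (0)] = 0/24 = 0
  <chi_5*chi_6, chi_4> = (1/24)[1*(4)*conj(1) + 1*(-4)*conj(1) + 2*(sqrt(3))*conj(-1) + 2*(-1)*conj(1) + 2*(0)*conj(-1) + 2*(1)*conj(1) + 2*(-sqrt(3))*conj(-1) + 6*(0)*conj(-1) + 6*(0)*conj(1)]
      = (1/24)[(4) + (-4) + (-2*sqrt(3)) + (-2) + (0) + (2) + (2*sqrt(3)) + (0) + (0)] = 0/24 = 0
  <chi_5*chi_6, chi_5> = (1/24)[1*(4)*conj(2) + 1*(-4)*conj(-2) + 2*(sqrt(3))*conj(sqrt(3)) + 2*(-1)*conj(1) + 2*(0)*conj(0) + 2*(1)*conj(-1) + 2*(-sqrt(3))*conj(-sqrt(3)) + 6*(0)*conj(0) + 6*(0)*conj(0)]
      = (1/24)[(8) + (8) + (6) + (-2) + (0) + (-2) + (6) + (0) + (0)] = 24/24 = 1
  <chi_5*chi_6, chi_6> = (1/24)[1*(4)*conj(2) + 1*(-4)*conj(2) + 2*(sqrt(3))*conj(1) + 2*(-1)*conj(-1) + 2*(0)*conj(-2) + 2*(1)*conj(-1) + 2*(-sqrt(3))*conj(1) + 6*(0)*conj(0) + 6*(0)*conj(0)]
      = (1/24)[(8) + (-8) + (2*sqrt(3)) + (2) + (0) + (-2) + (-2*sqrt(3)) + (0) + (0)] = 0/24 = 0
  <chi_5*chi_6, chi_7> = (1/24)[1*(4)*conj(2) + 1*(-4)*conj(-2) + 2*(sqrt(3))*conj(0) + 2*(-1)*conj(-2) + 2*(0)*conj(0) + 2*(1)*conj(2) + 2*(-sqrt(3))*conj(0) + 6*(0)*conj(0) + 6*(0)*conj(0)]
      = (1/24)[(8) + (8) + (0) + (4) + (0) + (4) + (0) + (0) + (0)] = 24/24 = 1
  <chi_5*chi_6, chi_8> = (1/24)[1*(4)*conj(2) + 1*(-4)*conj(2) + 2*(sqrt(3))*conj(-1) + 2*(-1)*conj(-1) + 2*(0)*conj(2) + 2*(1)*conj(-1) + 2*(-sqrt(3))*conj(-1) + 6*(0)*conj(0) + 6*(0)*conj(0)]
      = (1/24)[(8) + (-8) + (-2*sqrt(3)) + (2) + (0) + (-2) + (2*sqrt(3)) + (0) + (0)] = 0/24 = 0
  <chi_5*chi_6, chi_9> = (1/24)[1*(4)*conj(2) + 1*(-4)*conj(-2) + 2*(sqrt(3))*conj(-sqrt(3)) + 2*(-1)*conj(1) + 2*(0)*conj(0) + 2*(1)*conj(-1) + 2*(-sqrt(3))*conj(sqrt(3)) + 6*(0)*conj(0) + 6*(0)*conj(0)]
      = (1/24)[(8) + (8) + (-6) + (-2) + (0) + (-2) + (-6) + (0) + (0)] = 0/24 = 0
Hence the multiplicities are chi_5: 1, chi_7: 1. Dimension check: dim(chi_5)*dim(chi_6) = 2*2 = 4 and sum (mult * dim) = 1*2 + 1*2 = 4.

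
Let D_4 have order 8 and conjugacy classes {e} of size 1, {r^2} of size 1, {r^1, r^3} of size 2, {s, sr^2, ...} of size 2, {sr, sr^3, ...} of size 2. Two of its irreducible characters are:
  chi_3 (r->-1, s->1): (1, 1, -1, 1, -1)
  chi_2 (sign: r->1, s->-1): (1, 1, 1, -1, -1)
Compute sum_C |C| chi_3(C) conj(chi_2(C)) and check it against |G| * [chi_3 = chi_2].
Sum = 0; so <chi_3, chi_2> = 0 (distinct irreducibles are orthogonal).

Explanation: Compute term by term over conjugacy classes (|C| * chi_3(C) * conj(chi_2(C))):
  1*(1)*conj(1) + 1*(1)*conj(1) + 2*(-1)*conj(1) + 2*(1)*conj(-1) + 2*(-1)*conj(-1)
  = (1) + (1) + (-2) + (-2) + (2)
  = 0.
Dividing by |G| = 8 gives 0/8 = 0, matching the row-orthogonality relation <chi_3, chi_2> = [chi_3 = chi_2].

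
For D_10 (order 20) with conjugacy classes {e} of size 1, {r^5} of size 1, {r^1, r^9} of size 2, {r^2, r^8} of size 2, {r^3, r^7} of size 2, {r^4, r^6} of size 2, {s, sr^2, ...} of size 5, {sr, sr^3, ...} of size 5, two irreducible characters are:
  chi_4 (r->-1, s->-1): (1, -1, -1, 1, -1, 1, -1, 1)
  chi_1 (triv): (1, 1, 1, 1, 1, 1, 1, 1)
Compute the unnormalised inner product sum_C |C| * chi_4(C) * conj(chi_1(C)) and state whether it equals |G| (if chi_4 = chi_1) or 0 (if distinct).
Sum = 0; so <chi_4, chi_1> = 0 (distinct irreducibles are orthogonal).

Argument: Compute term by term over conjugacy classes (|C| * chi_4(C) * conj(chi_1(C))):
  1*(1)*conj(1) + 1*(-1)*conj(1) + 2*(-1)*conj(1) + 2*(1)*conj(1) + 2*(-1)*conj(1) + 2*(1)*conj(1) + 5*(-1)*conj(1) + 5*(1)*conj(1)
  = (1) + (-1) + (-2) + (2) + (-2) + (2) + (-5) + (5)
  = 0.
Dividing by |G| = 20 gives 0/20 = 0, matching the row-orthogonality relation <chi_4, chi_1> = [chi_4 = chi_1].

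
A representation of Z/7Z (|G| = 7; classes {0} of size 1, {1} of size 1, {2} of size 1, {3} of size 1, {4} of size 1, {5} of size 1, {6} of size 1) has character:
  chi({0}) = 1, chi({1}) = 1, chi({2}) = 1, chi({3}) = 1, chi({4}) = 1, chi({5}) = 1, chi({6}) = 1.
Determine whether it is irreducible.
Irreducible: <chi, chi> = 1.

Why: <chi, chi> = (1/|G|) sum_C |C| * |chi(C)|^2 = (1/7)[1*|1|^2 + 1*|1|^2 + 1*|1|^2 + 1*|1|^2 + 1*|1|^2 + 1*|1|^2 + 1*|1|^2]
  = (1/7)[(1) + (1) + (1) + (1) + (1) + (1) + (1)] = 7/7 = 1.
(Exp terms are combined using exp(i*s)*conj(exp(i*t)) = exp(i*(s-t)), and sums of them are collapsed using the identity that for every m > 1 the m distinct m-th roots of unity sum to 0, e.g. 1 + exp(2*I*pi/3) + exp(-2*I*pi/3) = 0.)
A character is irreducible iff <chi, chi> = 1, so this representation is irreducible.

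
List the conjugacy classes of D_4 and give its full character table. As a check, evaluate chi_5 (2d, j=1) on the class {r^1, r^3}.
Conjugacy classes: {e} of size 1, {r^2} of size 1, {r^1, r^3} of size 2, {s, sr^2, ...} of size 2, {sr, sr^3, ...} of size 2.
Character table:
  irrep \ class              {e} (size 1)  {r^2} (size 1)  {r^1, r^3} (size 2)  {s, sr^2, ...} (size 2)  {sr, sr^3, ...} (size 2)
  chi_1 (triv)               1             1               1                    1                        1                       
  chi_2 (sign: r->1, s->-1)  1             1               1                    -1                       -1                      
  chi_3 (r->-1, s->1)        1             1               -1                   1                        -1                      
  chi_4 (r->-1, s->-1)       1             1               -1                   -1                       1                       
  chi_5 (2d, j=1)            2             -2              0                    0                        0                       

Spot check: chi_5 (2d, j=1) on {r^1, r^3} = 0.

Why: D_4 has order 2*4 = 8 with 5 conjugacy classes, hence 5 irreducibles. Sum of squared dims 1 + 1 + 1 + 1 + 4 = 8 = |G|. Linear characters come from the abelianisation; the 2-dimensional irreps have character r^k -> 2*cos(2*pi*j*k/4), reflections -> 0.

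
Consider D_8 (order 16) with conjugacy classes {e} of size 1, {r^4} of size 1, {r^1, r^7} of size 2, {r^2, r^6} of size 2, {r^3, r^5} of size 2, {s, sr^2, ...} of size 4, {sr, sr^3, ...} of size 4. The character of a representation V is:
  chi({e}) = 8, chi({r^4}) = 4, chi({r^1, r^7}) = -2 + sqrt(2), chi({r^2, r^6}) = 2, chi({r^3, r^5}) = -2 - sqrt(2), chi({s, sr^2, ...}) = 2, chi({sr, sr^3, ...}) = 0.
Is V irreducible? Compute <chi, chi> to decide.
Not irreducible (reducible): <chi, chi> = 8 > 1.

Solution. <chi, chi> = (1/|G|) sum_C |C| * |chi(C)|^2 = (1/16)[1*|8|^2 + 1*|4|^2 + 2*|-2 + sqrt(2)|^2 + 2*|2|^2 + 2*|-2 - sqrt(2)|^2 + 4*|2|^2 + 4*|0|^2]
  = (1/16)[(64) + (16) + (12 - 8*sqrt(2)) + (8) + (8*sqrt(2) + 12) + (16) + (0)] = 128/16 = 8.
A character is irreducible iff <chi, chi> = 1, so this representation is reducible.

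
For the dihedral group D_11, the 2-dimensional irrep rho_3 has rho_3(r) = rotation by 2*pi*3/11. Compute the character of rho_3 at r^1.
chi_{rho_3}(r^1) = 2*cos(2*pi*3*1/11) = -2*cos(5*pi/11)

Proof sketch: rho_3(r^1) is rotation by angle 2*pi*3*1/11, whose trace is 2*cos(2*pi*3*1/11) = -2*cos(5*pi/11).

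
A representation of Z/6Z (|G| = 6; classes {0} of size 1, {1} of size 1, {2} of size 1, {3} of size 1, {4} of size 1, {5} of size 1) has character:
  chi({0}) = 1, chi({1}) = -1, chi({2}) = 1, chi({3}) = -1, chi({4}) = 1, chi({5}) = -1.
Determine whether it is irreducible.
Irreducible: <chi, chi> = 1.

Argument: <chi, chi> = (1/|G|) sum_C |C| * |chi(C)|^2 = (1/6)[1*|1|^2 + 1*|-1|^2 + 1*|1|^2 + 1*|-1|^2 + 1*|1|^2 + 1*|-1|^2]
  = (1/6)[(1) + (1) + (1) + (1) + (1) + (1)] = 6/6 = 1.
(Exp terms are combined using exp(i*s)*conj(exp(i*t)) = exp(i*(s-t)), and sums of them are collapsed using the identity that for every m > 1 the m distinct m-th roots of unity sum to 0, e.g. 1 + exp(2*I*pi/3) + exp(-2*I*pi/3) = 0.)
A character is irreducible iff <chi, chi> = 1, so this representation is irreducible.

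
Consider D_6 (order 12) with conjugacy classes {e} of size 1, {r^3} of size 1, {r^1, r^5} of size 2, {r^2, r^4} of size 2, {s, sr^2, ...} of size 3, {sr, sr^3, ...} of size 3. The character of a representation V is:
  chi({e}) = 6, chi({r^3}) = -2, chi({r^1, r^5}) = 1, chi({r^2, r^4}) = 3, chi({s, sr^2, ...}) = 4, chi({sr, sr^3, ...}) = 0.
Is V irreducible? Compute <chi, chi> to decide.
Not irreducible (reducible): <chi, chi> = 9 > 1.

Reasoning: <chi, chi> = (1/|G|) sum_C |C| * |chi(C)|^2 = (1/12)[1*|6|^2 + 1*|-2|^2 + 2*|1|^2 + 2*|3|^2 + 3*|4|^2 + 3*|0|^2]
  = (1/12)[(36) + (4) + (2) + (18) + (48) + (0)] = 108/12 = 9.
A character is irreducible iff <chi, chi> = 1, so this representation is reducible.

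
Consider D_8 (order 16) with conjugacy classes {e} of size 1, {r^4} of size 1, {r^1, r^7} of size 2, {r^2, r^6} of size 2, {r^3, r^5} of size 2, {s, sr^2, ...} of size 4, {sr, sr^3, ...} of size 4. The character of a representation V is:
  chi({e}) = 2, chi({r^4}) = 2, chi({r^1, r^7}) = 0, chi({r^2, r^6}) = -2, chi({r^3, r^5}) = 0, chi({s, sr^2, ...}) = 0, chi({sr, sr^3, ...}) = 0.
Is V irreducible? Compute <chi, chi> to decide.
Irreducible: <chi, chi> = 1.

Why: <chi, chi> = (1/|G|) sum_C |C| * |chi(C)|^2 = (1/16)[1*|2|^2 + 1*|2|^2 + 2*|0|^2 + 2*|-2|^2 + 2*|0|^2 + 4*|0|^2 + 4*|0|^2]
  = (1/16)[(4) + (4) + (0) + (8) + (0) + (0) + (0)] = 16/16 = 1.
A character is irreducible iff <chi, chi> = 1, so this representation is irreducible.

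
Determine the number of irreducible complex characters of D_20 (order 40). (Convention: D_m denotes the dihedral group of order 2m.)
13

Details: The number of irreducible complex representations of a finite group equals its number of conjugacy classes. D_20 has 13 conjugacy classes (n/2 + 3 for n even), so D_20 (order 40) has exactly 13 irreducible complex representations.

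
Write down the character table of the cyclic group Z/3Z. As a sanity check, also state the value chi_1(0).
Character table of Z/3Z (irreps indexed chi_0,...,chi_2 with chi_k(m) = zeta_3^(k*m), zeta_3 = exp(2*pi*i/3)):
  irrep \ class  {0} (size 1)  {1} (size 1)    {2} (size 1)  
  chi_0          1             1               1             
  chi_1          1             exp(2*I*pi/3)   exp(-2*I*pi/3)
  chi_2          1             exp(-2*I*pi/3)  exp(2*I*pi/3) 

Spot check: chi_1(0) = zeta_3^(1*0) = zeta_3^0 = 1.

Justification: Z/3Z is abelian, so all 3 irreducible complex representations are 1-dimensional. They are given by chi_k(m) = zeta_3^(k*m) for k = 0,...,2. Row orthogonality: sum_m chi_k(m) conj(chi_l(m)) = 3 * [k = l].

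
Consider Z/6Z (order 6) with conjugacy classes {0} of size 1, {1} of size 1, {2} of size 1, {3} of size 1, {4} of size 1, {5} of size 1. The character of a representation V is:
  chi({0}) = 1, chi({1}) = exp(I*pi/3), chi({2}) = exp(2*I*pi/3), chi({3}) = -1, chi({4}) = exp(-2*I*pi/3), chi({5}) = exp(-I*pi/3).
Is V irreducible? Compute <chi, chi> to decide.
Irreducible: <chi, chi> = 1.

Solution. <chi, chi> = (1/|G|) sum_C |C| * |chi(C)|^2 = (1/6)[1*|1|^2 + 1*|exp(I*pi/3)|^2 + 1*|exp(2*I*pi/3)|^2 + 1*|-1|^2 + 1*|exp(-2*I*pi/3)|^2 + 1*|exp(-I*pi/3)|^2]
  = (1/6)[(1) + (1) + (1) + (1) + (1) + (1)] = 6/6 = 1.
(Exp terms are combined using exp(i*s)*conj(exp(i*t)) = exp(i*(s-t)), and sums of them are collapsed using the identity that for every m > 1 the m distinct m-th roots of unity sum to 0, e.g. 1 + exp(2*I*pi/3) + exp(-2*I*pi/3) = 0.)
A character is irreducible iff <chi, chi> = 1, so this representation is irreducible.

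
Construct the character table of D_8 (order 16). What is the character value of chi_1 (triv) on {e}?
Conjugacy classes: {e} of size 1, {r^4} of size 1, {r^1, r^7} of size 2, {r^2, r^6} of size 2, {r^3, r^5} of size 2, {s, sr^2, ...} of size 4, {sr, sr^3, ...} of size 4.
Character table:
  irrep \ class              {e} (size 1)  {r^4} (size 1)  {r^1, r^7} (size 2)  {r^2, r^6} (size 2)  {r^3, r^5} (size 2)  {s, sr^2, ...} (size 4)  {sr, sr^3, ...} (size 4)
  chi_1 (triv)               1             1               1                    1                    1                    1                        1                       
  chi_2 (sign: r->1, s->-1)  1             1               1                    1                    1                    -1                       -1                      
  chi_3 (r->-1, s->1)        1             1               -1                   1                    -1                   1                        -1                      
  chi_4 (r->-1, s->-1)       1             1               -1                   1                    -1                   -1                       1                       
  chi_5 (2d, j=1)            2             -2              sqrt(2)              0                    -sqrt(2)             0                        0                       
  chi_6 (2d, j=2)            2             2               0                    -2                   0                    0                        0                       
  chi_7 (2d, j=3)            2             -2              -sqrt(2)             0                    sqrt(2)              0                        0                       

Spot check: chi_1 (triv) on {e} = 1.

Derivation: D_8 has order 2*8 = 16 with 7 conjugacy classes, hence 7 irreducibles. Sum of squared dims 1 + 1 + 1 + 1 + 4 + 4 + 4 = 16 = |G|. Linear characters come from the abelianisation; the 2-dimensional irreps have character r^k -> 2*cos(2*pi*j*k/8), reflections -> 0.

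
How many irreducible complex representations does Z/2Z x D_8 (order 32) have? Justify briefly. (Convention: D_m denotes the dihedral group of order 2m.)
14

Proof sketch: The number of irreducible complex representations of a finite group equals its number of conjugacy classes. For a direct product, #classes(G x H) = #classes(G) * #classes(H). Z/2Z has 2 classes (abelian), D_8 has 7 classes, so 2 * 7 = 14, so Z/2Z x D_8 (order 32) has exactly 14 irreducible complex representations.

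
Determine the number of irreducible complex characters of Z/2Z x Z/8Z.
16

Reasoning: The number of irreducible complex representations of a finite group equals its number of conjugacy classes. Z/2Z x Z/8Z is abelian of order 16, so every element is its own conjugacy class: 16 classes, so Z/2Z x Z/8Z (order 16) has exactly 16 irreducible complex representations.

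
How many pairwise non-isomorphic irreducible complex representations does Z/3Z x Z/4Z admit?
12

The number of irreducible complex representations of a finite group equals its number of conjugacy classes. Z/3Z x Z/4Z is abelian of order 12, so every element is its own conjugacy class: 12 classes, so Z/3Z x Z/4Z (order 12) has exactly 12 irreducible complex representations.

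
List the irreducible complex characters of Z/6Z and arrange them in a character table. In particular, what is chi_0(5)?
Character table of Z/6Z (irreps indexed chi_0,...,chi_5 with chi_k(m) = zeta_6^(k*m), zeta_6 = exp(2*pi*i/6)):
  irrep \ class  {0} (size 1)  {1} (size 1)    {2} (size 1)    {3} (size 1)  {4} (size 1)    {5} (size 1)  
  chi_0          1             1               1               1             1               1             
  chi_1          1             exp(I*pi/3)     exp(2*I*pi/3)   -1            exp(-2*I*pi/3)  exp(-I*pi/3)  
  chi_2          1             exp(2*I*pi/3)   exp(-2*I*pi/3)  1             exp(2*I*pi/3)   exp(-2*I*pi/3)
  chi_3          1             -1              1               -1            1               -1            
  chi_4          1             exp(-2*I*pi/3)  exp(2*I*pi/3)   1             exp(-2*I*pi/3)  exp(2*I*pi/3) 
  chi_5          1             exp(-I*pi/3)    exp(-2*I*pi/3)  -1            exp(2*I*pi/3)   exp(I*pi/3)   

Spot check: chi_0(5) = zeta_6^(0*5) = zeta_6^0 = 1.

Why: Z/6Z is abelian, so all 6 irreducible complex representations are 1-dimensional. They are given by chi_k(m) = zeta_6^(k*m) for k = 0,...,5. Row orthogonality: sum_m chi_k(m) conj(chi_l(m)) = 6 * [k = l].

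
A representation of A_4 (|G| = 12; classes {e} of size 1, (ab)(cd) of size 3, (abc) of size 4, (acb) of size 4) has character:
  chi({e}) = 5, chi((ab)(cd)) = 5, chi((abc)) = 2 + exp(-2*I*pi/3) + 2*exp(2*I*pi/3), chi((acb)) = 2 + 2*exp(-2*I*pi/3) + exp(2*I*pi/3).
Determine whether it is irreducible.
Not irreducible (reducible): <chi, chi> = 9 > 1.

Working: <chi, chi> = (1/|G|) sum_C |C| * |chi(C)|^2 = (1/12)[1*|5|^2 + 3*|5|^2 + 4*|2 + exp(-2*I*pi/3) + 2*exp(2*I*pi/3)|^2 + 4*|2 + 2*exp(-2*I*pi/3) + exp(2*I*pi/3)|^2]
  = (1/12)[(25) + (75) + (4) + (4)] = 108/12 = 9.
(Exp terms are combined using exp(i*s)*conj(exp(i*t)) = exp(i*(s-t)), and sums of them are collapsed using the identity that for every m > 1 the m distinct m-th roots of unity sum to 0, e.g. 1 + exp(2*I*pi/3) + exp(-2*I*pi/3) = 0.)
A character is irreducible iff <chi, chi> = 1, so this representation is reducible.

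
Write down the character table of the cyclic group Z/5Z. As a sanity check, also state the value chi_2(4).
Character table of Z/5Z (irreps indexed chi_0,...,chi_4 with chi_k(m) = zeta_5^(k*m), zeta_5 = exp(2*pi*i/5)):
  irrep \ class  {0} (size 1)  {1} (size 1)    {2} (size 1)    {3} (size 1)    {4} (size 1)  
  chi_0          1             1               1               1               1             
  chi_1          1             exp(2*I*pi/5)   exp(4*I*pi/5)   exp(-4*I*pi/5)  exp(-2*I*pi/5)
  chi_2          1             exp(4*I*pi/5)   exp(-2*I*pi/5)  exp(2*I*pi/5)   exp(-4*I*pi/5)
  chi_3          1             exp(-4*I*pi/5)  exp(2*I*pi/5)   exp(-2*I*pi/5)  exp(4*I*pi/5) 
  chi_4          1             exp(-2*I*pi/5)  exp(-4*I*pi/5)  exp(4*I*pi/5)   exp(2*I*pi/5) 

Spot check: chi_2(4) = zeta_5^(2*4) = zeta_5^8 = exp(-4*I*pi/5).

Argument: Z/5Z is abelian, so all 5 irreducible complex representations are 1-dimensional. They are given by chi_k(m) = zeta_5^(k*m) for k = 0,...,4. Row orthogonality: sum_m chi_k(m) conj(chi_l(m)) = 5 * [k = l].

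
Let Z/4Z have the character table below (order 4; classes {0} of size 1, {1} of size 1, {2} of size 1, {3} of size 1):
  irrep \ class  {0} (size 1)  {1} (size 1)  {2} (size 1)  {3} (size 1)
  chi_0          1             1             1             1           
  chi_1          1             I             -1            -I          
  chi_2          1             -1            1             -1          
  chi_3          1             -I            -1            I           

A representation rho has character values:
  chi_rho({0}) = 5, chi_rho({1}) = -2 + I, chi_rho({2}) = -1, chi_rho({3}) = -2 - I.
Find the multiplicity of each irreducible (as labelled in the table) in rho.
Multiplicities: chi_0: 0, chi_1: 2, chi_2: 2, chi_3: 1.

Proof sketch: Use <chi_rho, chi> = (1/|G|) sum_C |C| * chi_rho(C) * conj(chi(C)) with |G| = 4 for each irreducible chi in the table:
  <chi_rho, chi_0> = (1/4)[1*(5)*conj(1) + 1*(-2 + I)*conj(1) + 1*(-1)*conj(1) + 1*(-2 - I)*conj(1)]
      = (1/4)[(5) + (-2 + I) + (-1) + (-2 - I)] = 0/4 = 0
  <chi_rho, chi_1> = (1/4)[1*(5)*conj(1) + 1*(-2 + I)*conj(I) + 1*(-1)*conj(-1) + 1*(-2 - I)*conj(-I)]
      = (1/4)[(5) + (1 + 2*I) + (1) + (1 - 2*I)] = 8/4 = 2
  <chi_rho, chi_2> = (1/4)[1*(5)*conj(1) + 1*(-2 + I)*conj(-1) + 1*(-1)*conj(1) + 1*(-2 - I)*conj(-1)]
      = (1/4)[(5) + (2 - I) + (-1) + (2 + I)] = 8/4 = 2
  <chi_rho, chi_3> = (1/4)[1*(5)*conj(1) + 1*(-2 + I)*conj(-I) + 1*(-1)*conj(-1) + 1*(-2 - I)*conj(I)]
      = (1/4)[(5) + (-1 - 2*I) + (1) + (-1 + 2*I)] = 4/4 = 1
(Exp terms are combined using exp(i*s)*conj(exp(i*t)) = exp(i*(s-t)), and sums of them are collapsed using the identity that for every m > 1 the m distinct m-th roots of unity sum to 0, e.g. 1 + exp(2*I*pi/3) + exp(-2*I*pi/3) = 0.)
Dimension check: dim(rho) = sum (mult * dim) = 0*1 + 2*1 + 2*1 + 1*1 = 5 = chi_rho(e) = 5.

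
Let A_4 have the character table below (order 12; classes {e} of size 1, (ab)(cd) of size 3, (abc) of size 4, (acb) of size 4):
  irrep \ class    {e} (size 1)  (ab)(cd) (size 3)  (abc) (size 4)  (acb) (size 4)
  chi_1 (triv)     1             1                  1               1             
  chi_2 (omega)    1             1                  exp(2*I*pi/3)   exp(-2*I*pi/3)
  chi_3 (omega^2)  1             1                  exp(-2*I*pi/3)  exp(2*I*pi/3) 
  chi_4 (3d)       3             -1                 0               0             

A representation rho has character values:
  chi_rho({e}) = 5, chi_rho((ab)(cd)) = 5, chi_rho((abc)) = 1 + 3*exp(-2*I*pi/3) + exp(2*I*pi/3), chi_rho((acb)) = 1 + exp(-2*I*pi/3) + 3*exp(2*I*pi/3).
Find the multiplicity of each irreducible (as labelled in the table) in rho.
Multiplicities: chi_1: 1, chi_2: 1, chi_3: 3, chi_4: 0.

Reasoning: Use <chi_rho, chi> = (1/|G|) sum_C |C| * chi_rho(C) * conj(chi(C)) with |G| = 12 for each irreducible chi in the table:
  <chi_rho, chi_1> = (1/12)[1*(5)*conj(1) + 3*(5)*conj(1) + 4*(1 + 3*exp(-2*I*pi/3) + exp(2*I*pi/3))*conj(1) + 4*(1 + exp(-2*I*pi/3) + 3*exp(2*I*pi/3))*conj(1)]
      = (1/12)[(5) + (15) + (4 + 12*exp(-2*I*pi/3) + 4*exp(2*I*pi/3)) + (4 + 4*exp(-2*I*pi/3) + 12*exp(2*I*pi/3))] = 12/12 = 1
  <chi_rho, chi_2> = (1/12)[1*(5)*conj(1) + 3*(5)*conj(1) + 4*(1 + 3*exp(-2*I*pi/3) + exp(2*I*pi/3))*conj(exp(2*I*pi/3)) + 4*(1 + exp(-2*I*pi/3) + 3*exp(2*I*pi/3))*conj(exp(-2*I*pi/3))]
      = (1/12)[(5) + (15) + (4 + 4*exp(-2*I*pi/3) + 12*exp(2*I*pi/3)) + (4 + 12*exp(-2*I*pi/3) + 4*exp(2*I*pi/3))] = 12/12 = 1
  <chi_rho, chi_3> = (1/12)[1*(5)*conj(1) + 3*(5)*conj(1) + 4*(1 + 3*exp(-2*I*pi/3) + exp(2*I*pi/3))*conj(exp(-2*I*pi/3)) + 4*(1 + exp(-2*I*pi/3) + 3*exp(2*I*pi/3))*conj(exp(2*I*pi/3))]
      = (1/12)[(5) + (15) + (8) + (8)] = 36/12 = 3
  <chi_rho, chi_4> = (1/12)[1*(5)*conj(3) + 3*(5)*conj(-1) + 4*(1 + 3*exp(-2*I*pi/3) + exp(2*I*pi/3))*conj(0) + 4*(1 + exp(-2*I*pi/3) + 3*exp(2*I*pi/3))*conj(0)]
      = (1/12)[(15) + (-15) + (0) + (0)] = 0/12 = 0
(Exp terms are combined using exp(i*s)*conj(exp(i*t)) = exp(i*(s-t)), and sums of them are collapsed using the identity that for every m > 1 the m distinct m-th roots of unity sum to 0, e.g. 1 + exp(2*I*pi/3) + exp(-2*I*pi/3) = 0.)
Dimension check: dim(rho) = sum (mult * dim) = 1*1 + 1*1 + 3*1 + 0*3 = 5 = chi_rho(e) = 5.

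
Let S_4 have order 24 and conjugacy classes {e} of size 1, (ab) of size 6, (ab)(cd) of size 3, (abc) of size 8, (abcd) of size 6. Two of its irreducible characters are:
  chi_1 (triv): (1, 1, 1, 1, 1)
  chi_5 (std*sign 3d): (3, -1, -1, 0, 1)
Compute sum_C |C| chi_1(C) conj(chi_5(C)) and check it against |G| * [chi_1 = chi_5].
Sum = 0; so <chi_1, chi_5> = 0 (distinct irreducibles are orthogonal).

Proof sketch: Compute term by term over conjugacy classes (|C| * chi_1(C) * conj(chi_5(C))):
  1*(1)*conj(3) + 6*(1)*conj(-1) + 3*(1)*conj(-1) + 8*(1)*conj(0) + 6*(1)*conj(1)
  = (3) + (-6) + (-3) + (0) + (6)
  = 0.
Dividing by |G| = 24 gives 0/24 = 0, matching the row-orthogonality relation <chi_1, chi_5> = [chi_1 = chi_5].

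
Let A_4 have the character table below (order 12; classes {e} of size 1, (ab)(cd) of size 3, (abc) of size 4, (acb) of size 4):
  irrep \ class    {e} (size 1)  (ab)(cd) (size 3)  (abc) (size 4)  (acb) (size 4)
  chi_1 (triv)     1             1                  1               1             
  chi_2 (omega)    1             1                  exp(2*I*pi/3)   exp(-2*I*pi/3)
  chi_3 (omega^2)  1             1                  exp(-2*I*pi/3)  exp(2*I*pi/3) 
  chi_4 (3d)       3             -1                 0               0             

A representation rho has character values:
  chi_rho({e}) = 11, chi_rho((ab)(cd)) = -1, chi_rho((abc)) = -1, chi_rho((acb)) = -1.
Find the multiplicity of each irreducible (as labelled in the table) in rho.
Multiplicities: chi_1: 0, chi_2: 1, chi_3: 1, chi_4: 3.

Why: Use <chi_rho, chi> = (1/|G|) sum_C |C| * chi_rho(C) * conj(chi(C)) with |G| = 12 for each irreducible chi in the table:
  <chi_rho, chi_1> = (1/12)[1*(11)*conj(1) + 3*(-1)*conj(1) + 4*(-1)*conj(1) + 4*(-1)*conj(1)]
      = (1/12)[(11) + (-3) + (-4) + (-4)] = 0/12 = 0
  <chi_rho, chi_2> = (1/12)[1*(11)*conj(1) + 3*(-1)*conj(1) + 4*(-1)*conj(exp(2*I*pi/3)) + 4*(-1)*conj(exp(-2*I*pi/3))]
      = (1/12)[(11) + (-3) + (4 + 4*exp(2*I*pi/3)) + (4 + 4*exp(-2*I*pi/3))] = 12/12 = 1
  <chi_rho, chi_3> = (1/12)[1*(11)*conj(1) + 3*(-1)*conj(1) + 4*(-1)*conj(exp(-2*I*pi/3)) + 4*(-1)*conj(exp(2*I*pi/3))]
      = (1/12)[(11) + (-3) + (4 + 4*exp(-2*I*pi/3)) + (4 + 4*exp(2*I*pi/3))] = 12/12 = 1
  <chi_rho, chi_4> = (1/12)[1*(11)*conj(3) + 3*(-1)*conj(-1) + 4*(-1)*conj(0) + 4*(-1)*conj(0)]
      = (1/12)[(33) + (3) + (0) + (0)] = 36/12 = 3
(Exp terms are combined using exp(i*s)*conj(exp(i*t)) = exp(i*(s-t)), and sums of them are collapsed using the identity that for every m > 1 the m distinct m-th roots of unity sum to 0, e.g. 1 + exp(2*I*pi/3) + exp(-2*I*pi/3) = 0.)
Dimension check: dim(rho) = sum (mult * dim) = 0*1 + 1*1 + 1*1 + 3*3 = 11 = chi_rho(e) = 11.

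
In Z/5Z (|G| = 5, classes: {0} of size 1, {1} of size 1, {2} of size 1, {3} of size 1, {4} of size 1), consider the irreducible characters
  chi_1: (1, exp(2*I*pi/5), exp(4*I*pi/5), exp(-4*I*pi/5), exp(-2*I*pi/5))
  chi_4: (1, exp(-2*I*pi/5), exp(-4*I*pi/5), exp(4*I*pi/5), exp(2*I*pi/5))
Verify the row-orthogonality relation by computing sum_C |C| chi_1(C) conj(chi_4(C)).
Sum = 0; so <chi_1, chi_4> = 0 (distinct irreducibles are orthogonal).

Explanation: Compute term by term over conjugacy classes (|C| * chi_1(C) * conj(chi_4(C))):
  1*(1)*conj(1) + 1*(exp(2*I*pi/5))*conj(exp(-2*I*pi/5)) + 1*(exp(4*I*pi/5))*conj(exp(-4*I*pi/5)) + 1*(exp(-4*I*pi/5))*conj(exp(4*I*pi/5)) + 1*(exp(-2*I*pi/5))*conj(exp(2*I*pi/5))
  = (1) + (exp(4*I*pi/5)) + (exp(-2*I*pi/5)) + (exp(2*I*pi/5)) + (exp(-4*I*pi/5))
  = 0.
(Exp terms are combined using exp(i*s)*conj(exp(i*t)) = exp(i*(s-t)), and sums of them are collapsed using the identity that for every m > 1 the m distinct m-th roots of unity sum to 0, e.g. 1 + exp(2*I*pi/3) + exp(-2*I*pi/3) = 0.)
Dividing by |G| = 5 gives 0/5 = 0, matching the row-orthogonality relation <chi_1, chi_4> = [chi_1 = chi_4].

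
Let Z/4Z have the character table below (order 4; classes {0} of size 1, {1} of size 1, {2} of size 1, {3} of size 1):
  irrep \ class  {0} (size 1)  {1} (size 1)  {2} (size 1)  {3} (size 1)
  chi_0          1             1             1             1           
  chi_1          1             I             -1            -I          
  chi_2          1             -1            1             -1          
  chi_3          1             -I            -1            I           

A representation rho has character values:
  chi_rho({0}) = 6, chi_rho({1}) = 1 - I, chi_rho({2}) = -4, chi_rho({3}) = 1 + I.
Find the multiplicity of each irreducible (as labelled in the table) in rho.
Multiplicities: chi_0: 1, chi_1: 2, chi_2: 0, chi_3: 3.

Explanation: Use <chi_rho, chi> = (1/|G|) sum_C |C| * chi_rho(C) * conj(chi(C)) with |G| = 4 for each irreducible chi in the table:
  <chi_rho, chi_0> = (1/4)[1*(6)*conj(1) + 1*(1 - I)*conj(1) + 1*(-4)*conj(1) + 1*(1 + I)*conj(1)]
      = (1/4)[(6) + (1 - I) + (-4) + (1 + I)] = 4/4 = 1
  <chi_rho, chi_1> = (1/4)[1*(6)*conj(1) + 1*(1 - I)*conj(I) + 1*(-4)*conj(-1) + 1*(1 + I)*conj(-I)]
      = (1/4)[(6) + (-1 - I) + (4) + (-1 + I)] = 8/4 = 2
  <chi_rho, chi_2> = (1/4)[1*(6)*conj(1) + 1*(1 - I)*conj(-1) + 1*(-4)*conj(1) + 1*(1 + I)*conj(-1)]
      = (1/4)[(6) + (-1 + I) + (-4) + (-1 - I)] = 0/4 = 0
  <chi_rho, chi_3> = (1/4)[1*(6)*conj(1) + 1*(1 - I)*conj(-I) + 1*(-4)*conj(-1) + 1*(1 + I)*conj(I)]
      = (1/4)[(6) + (1 + I) + (4) + (1 - I)] = 12/4 = 3
(Exp terms are combined using exp(i*s)*conj(exp(i*t)) = exp(i*(s-t)), and sums of them are collapsed using the identity that for every m > 1 the m distinct m-th roots of unity sum to 0, e.g. 1 + exp(2*I*pi/3) + exp(-2*I*pi/3) = 0.)
Dimension check: dim(rho) = sum (mult * dim) = 1*1 + 2*1 + 0*1 + 3*1 = 6 = chi_rho(e) = 6.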